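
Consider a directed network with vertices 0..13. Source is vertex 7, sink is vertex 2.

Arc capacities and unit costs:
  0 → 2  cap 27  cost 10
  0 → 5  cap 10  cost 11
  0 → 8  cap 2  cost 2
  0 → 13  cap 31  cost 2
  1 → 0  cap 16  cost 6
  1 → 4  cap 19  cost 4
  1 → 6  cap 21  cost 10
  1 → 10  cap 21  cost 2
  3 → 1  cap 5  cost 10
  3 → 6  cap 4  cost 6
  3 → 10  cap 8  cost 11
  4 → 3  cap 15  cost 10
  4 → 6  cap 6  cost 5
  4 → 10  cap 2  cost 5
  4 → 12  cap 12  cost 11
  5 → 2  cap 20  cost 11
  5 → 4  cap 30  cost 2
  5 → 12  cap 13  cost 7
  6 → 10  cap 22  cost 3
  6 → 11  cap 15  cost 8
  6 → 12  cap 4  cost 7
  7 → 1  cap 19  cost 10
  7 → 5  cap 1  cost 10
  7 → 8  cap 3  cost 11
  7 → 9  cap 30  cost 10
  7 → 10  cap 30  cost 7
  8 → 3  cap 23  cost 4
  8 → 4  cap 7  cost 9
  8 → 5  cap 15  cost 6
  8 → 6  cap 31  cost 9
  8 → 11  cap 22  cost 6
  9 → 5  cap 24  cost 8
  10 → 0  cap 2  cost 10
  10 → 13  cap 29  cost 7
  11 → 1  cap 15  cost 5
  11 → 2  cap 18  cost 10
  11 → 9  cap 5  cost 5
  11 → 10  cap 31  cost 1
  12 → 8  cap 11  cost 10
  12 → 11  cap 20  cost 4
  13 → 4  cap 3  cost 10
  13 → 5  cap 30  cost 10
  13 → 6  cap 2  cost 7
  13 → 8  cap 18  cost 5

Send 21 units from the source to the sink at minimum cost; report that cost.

shortest-cost path #1: 7→5→2 push 1 @ unit cost 21 (adds 21)
shortest-cost path #2: 7→1→0→2 push 16 @ unit cost 26 (adds 416)
shortest-cost path #3: 7→8→11→2 push 3 @ unit cost 27 (adds 81)
shortest-cost path #4: 7→10→0→2 push 1 @ unit cost 27 (adds 27)
total cost = 545

Minimum cost for 21 units: 545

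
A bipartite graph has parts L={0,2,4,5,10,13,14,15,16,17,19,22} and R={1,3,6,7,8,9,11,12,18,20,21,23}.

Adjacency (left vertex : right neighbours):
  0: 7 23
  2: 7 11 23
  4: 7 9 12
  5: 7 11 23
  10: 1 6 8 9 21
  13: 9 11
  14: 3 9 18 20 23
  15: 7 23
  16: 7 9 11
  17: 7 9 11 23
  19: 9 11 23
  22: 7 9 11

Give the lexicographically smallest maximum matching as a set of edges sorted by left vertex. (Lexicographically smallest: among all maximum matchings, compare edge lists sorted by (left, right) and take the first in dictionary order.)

|M| = 7 (so the lex-smallest maximum matching has 7 edges)
process left vertices in ascending order; for each, take the smallest-labelled available neighbour that still permits 7 edges overall, or leave it unmatched if none does
lex-smallest matching: {0-7, 2-11, 4-12, 5-23, 10-1, 13-9, 14-3}

Lex-smallest maximum matching: {(0,7), (2,11), (4,12), (5,23), (10,1), (13,9), (14,3)}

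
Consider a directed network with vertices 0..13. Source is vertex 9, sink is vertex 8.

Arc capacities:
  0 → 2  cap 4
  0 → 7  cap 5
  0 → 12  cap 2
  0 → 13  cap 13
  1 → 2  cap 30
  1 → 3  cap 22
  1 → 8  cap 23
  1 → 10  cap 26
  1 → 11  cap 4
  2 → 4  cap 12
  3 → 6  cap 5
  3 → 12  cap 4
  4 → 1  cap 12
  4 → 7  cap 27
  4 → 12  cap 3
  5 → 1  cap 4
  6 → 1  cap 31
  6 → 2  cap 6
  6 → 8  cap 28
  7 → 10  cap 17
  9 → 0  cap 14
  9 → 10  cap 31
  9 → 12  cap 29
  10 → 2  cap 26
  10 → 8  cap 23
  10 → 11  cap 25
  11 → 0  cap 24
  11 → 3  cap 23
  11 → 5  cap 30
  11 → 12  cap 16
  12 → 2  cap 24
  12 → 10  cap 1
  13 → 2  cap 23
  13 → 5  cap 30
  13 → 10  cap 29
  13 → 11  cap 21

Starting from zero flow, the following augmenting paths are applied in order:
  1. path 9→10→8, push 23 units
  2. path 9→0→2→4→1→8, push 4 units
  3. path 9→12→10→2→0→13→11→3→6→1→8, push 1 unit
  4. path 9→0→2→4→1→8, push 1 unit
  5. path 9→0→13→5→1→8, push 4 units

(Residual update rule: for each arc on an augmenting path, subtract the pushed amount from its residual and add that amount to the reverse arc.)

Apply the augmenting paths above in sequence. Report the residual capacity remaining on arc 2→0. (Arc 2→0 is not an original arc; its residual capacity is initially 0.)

Residual capacity of (2,0): 4

after path 1 (9→10→8, push 23): res(2,0)=0
after path 2 (9→0→2→4→1→8, push 4): res(2,0)=4
after path 3 (9→12→10→2→0→13→11→3→6→1→8, push 1): res(2,0)=3
after path 4 (9→0→2→4→1→8, push 1): res(2,0)=4
after path 5 (9→0→13→5→1→8, push 4): res(2,0)=4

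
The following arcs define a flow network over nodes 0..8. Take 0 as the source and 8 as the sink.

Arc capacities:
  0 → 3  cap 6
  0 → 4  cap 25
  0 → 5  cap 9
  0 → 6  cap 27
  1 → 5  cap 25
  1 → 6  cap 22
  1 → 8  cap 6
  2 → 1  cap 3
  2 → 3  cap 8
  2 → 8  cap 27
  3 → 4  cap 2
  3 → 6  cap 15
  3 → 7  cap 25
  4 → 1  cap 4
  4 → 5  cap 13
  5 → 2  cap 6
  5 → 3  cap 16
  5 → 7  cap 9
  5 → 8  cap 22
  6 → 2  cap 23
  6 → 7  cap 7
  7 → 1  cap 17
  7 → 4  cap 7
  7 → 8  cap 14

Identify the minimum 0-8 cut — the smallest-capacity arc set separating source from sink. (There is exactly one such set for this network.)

augment #1: 0→5→8 push 9
augment #2: 0→3→7→8 push 6
augment #3: 0→4→1→8 push 4
augment #4: 0→4→5→8 push 13
augment #5: 0→6→2→8 push 23
augment #6: 0→6→7→8 push 4
max flow = 59; residual-reachable set from 0 gives S-side
cut edges (S→T): {(0,3), (0,5), (0,6), (4,1), (4,5)} total cap 59

Min-cut arcs: {(0,3), (0,5), (0,6), (4,1), (4,5)} (total capacity 59)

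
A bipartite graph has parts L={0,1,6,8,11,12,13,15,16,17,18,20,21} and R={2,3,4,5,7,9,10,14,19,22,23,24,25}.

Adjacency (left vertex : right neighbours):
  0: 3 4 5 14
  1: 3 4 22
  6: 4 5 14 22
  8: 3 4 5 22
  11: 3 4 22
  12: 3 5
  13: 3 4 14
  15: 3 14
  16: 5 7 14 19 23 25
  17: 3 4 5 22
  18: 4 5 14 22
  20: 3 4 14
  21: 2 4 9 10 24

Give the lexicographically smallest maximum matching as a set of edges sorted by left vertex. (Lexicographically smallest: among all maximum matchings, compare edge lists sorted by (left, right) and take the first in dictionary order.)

|M| = 7 (so the lex-smallest maximum matching has 7 edges)
process left vertices in ascending order; for each, take the smallest-labelled available neighbour that still permits 7 edges overall, or leave it unmatched if none does
lex-smallest matching: {0-3, 1-4, 6-5, 8-22, 13-14, 16-7, 21-2}

Lex-smallest maximum matching: {(0,3), (1,4), (6,5), (8,22), (13,14), (16,7), (21,2)}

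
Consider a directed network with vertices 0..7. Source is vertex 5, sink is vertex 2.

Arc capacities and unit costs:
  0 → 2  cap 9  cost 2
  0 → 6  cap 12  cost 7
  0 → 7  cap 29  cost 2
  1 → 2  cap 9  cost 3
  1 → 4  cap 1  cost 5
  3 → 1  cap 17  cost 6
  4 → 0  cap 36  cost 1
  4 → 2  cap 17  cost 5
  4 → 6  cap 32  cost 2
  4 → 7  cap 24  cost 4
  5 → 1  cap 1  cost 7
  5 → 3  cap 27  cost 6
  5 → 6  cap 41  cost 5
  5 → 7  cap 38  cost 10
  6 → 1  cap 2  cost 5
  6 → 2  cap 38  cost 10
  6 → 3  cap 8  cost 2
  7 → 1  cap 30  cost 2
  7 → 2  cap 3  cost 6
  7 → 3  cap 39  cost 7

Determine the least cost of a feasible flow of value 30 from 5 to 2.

Minimum cost for 30 units: 441

shortest-cost path #1: 5→1→2 push 1 @ unit cost 10 (adds 10)
shortest-cost path #2: 5→6→1→2 push 2 @ unit cost 13 (adds 26)
shortest-cost path #3: 5→6→2 push 27 @ unit cost 15 (adds 405)
total cost = 441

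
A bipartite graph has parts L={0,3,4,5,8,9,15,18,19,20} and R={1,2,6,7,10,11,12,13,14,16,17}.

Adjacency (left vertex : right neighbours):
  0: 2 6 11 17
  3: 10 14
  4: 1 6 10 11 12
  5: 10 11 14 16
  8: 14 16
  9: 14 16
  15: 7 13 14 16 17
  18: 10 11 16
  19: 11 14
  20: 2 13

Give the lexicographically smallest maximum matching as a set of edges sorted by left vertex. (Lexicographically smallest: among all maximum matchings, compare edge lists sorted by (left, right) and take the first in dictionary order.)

Lex-smallest maximum matching: {(0,2), (3,10), (4,1), (5,11), (8,14), (9,16), (15,7), (20,13)}

|M| = 8 (so the lex-smallest maximum matching has 8 edges)
process left vertices in ascending order; for each, take the smallest-labelled available neighbour that still permits 8 edges overall, or leave it unmatched if none does
lex-smallest matching: {0-2, 3-10, 4-1, 5-11, 8-14, 9-16, 15-7, 20-13}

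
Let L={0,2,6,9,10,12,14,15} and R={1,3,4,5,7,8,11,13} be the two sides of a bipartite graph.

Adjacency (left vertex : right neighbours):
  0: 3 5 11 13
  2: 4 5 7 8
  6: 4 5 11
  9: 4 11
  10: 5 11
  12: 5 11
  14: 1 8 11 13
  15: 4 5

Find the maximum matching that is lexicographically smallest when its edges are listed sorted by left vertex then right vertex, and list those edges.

Lex-smallest maximum matching: {(0,3), (2,7), (6,4), (9,11), (10,5), (14,1)}

|M| = 6 (so the lex-smallest maximum matching has 6 edges)
process left vertices in ascending order; for each, take the smallest-labelled available neighbour that still permits 6 edges overall, or leave it unmatched if none does
lex-smallest matching: {0-3, 2-7, 6-4, 9-11, 10-5, 14-1}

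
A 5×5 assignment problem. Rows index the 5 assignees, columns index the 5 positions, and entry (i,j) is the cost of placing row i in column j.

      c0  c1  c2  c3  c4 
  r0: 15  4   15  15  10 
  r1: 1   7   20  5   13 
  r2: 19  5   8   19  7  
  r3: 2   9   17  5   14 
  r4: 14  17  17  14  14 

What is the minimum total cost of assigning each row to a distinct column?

optimal assignment: row0→col1 (cost 4), row1→col0 (cost 1), row2→col2 (cost 8), row3→col3 (cost 5), row4→col4 (cost 14)
total = 4 + 1 + 8 + 5 + 14 = 32

Minimum assignment cost: 32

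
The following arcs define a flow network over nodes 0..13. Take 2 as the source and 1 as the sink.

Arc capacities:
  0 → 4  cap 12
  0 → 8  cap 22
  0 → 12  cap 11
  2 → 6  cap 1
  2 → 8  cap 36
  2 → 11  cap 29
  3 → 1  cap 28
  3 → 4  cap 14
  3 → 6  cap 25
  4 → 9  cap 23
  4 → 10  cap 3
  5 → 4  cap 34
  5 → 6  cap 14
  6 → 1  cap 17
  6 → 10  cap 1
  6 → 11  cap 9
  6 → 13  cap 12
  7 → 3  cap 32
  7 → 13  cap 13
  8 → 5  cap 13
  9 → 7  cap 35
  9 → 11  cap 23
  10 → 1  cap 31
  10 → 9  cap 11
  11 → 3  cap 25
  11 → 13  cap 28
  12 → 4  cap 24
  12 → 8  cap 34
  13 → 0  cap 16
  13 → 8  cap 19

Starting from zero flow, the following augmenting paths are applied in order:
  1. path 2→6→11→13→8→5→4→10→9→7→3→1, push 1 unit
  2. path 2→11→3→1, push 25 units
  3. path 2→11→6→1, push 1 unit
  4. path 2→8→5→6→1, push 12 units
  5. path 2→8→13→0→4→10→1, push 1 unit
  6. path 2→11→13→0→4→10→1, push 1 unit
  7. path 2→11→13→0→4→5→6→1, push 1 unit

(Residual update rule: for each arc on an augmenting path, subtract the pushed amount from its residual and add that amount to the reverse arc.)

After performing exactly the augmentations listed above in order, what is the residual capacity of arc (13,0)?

after path 1 (2→6→11→13→8→5→4→10→9→7→3→1, push 1): res(13,0)=16
after path 2 (2→11→3→1, push 25): res(13,0)=16
after path 3 (2→11→6→1, push 1): res(13,0)=16
after path 4 (2→8→5→6→1, push 12): res(13,0)=16
after path 5 (2→8→13→0→4→10→1, push 1): res(13,0)=15
after path 6 (2→11→13→0→4→10→1, push 1): res(13,0)=14
after path 7 (2→11→13→0→4→5→6→1, push 1): res(13,0)=13

Residual capacity of (13,0): 13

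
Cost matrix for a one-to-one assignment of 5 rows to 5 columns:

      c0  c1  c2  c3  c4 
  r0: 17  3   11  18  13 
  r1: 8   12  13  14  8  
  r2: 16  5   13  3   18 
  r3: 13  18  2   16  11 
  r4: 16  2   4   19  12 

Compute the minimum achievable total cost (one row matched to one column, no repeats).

Minimum assignment cost: 28

one of 2 optimal assignments: row0→col1 (cost 3), row1→col0 (cost 8), row2→col3 (cost 3), row3→col2 (cost 2), row4→col4 (cost 12)
total = 3 + 8 + 3 + 2 + 12 = 28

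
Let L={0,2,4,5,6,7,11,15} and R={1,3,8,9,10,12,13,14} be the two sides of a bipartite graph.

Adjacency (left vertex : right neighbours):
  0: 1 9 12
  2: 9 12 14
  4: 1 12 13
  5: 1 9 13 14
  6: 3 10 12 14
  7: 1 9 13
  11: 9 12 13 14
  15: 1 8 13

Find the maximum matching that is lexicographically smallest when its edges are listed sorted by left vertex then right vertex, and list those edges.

Lex-smallest maximum matching: {(0,1), (2,9), (4,12), (5,13), (6,3), (11,14), (15,8)}

|M| = 7 (so the lex-smallest maximum matching has 7 edges)
process left vertices in ascending order; for each, take the smallest-labelled available neighbour that still permits 7 edges overall, or leave it unmatched if none does
lex-smallest matching: {0-1, 2-9, 4-12, 5-13, 6-3, 11-14, 15-8}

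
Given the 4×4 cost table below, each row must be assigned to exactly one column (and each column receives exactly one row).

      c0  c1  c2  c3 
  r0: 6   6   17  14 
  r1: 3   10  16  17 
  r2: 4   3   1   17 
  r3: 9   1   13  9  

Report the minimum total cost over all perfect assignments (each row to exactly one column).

one of 2 optimal assignments: row0→col1 (cost 6), row1→col0 (cost 3), row2→col2 (cost 1), row3→col3 (cost 9)
total = 6 + 3 + 1 + 9 = 19

Minimum assignment cost: 19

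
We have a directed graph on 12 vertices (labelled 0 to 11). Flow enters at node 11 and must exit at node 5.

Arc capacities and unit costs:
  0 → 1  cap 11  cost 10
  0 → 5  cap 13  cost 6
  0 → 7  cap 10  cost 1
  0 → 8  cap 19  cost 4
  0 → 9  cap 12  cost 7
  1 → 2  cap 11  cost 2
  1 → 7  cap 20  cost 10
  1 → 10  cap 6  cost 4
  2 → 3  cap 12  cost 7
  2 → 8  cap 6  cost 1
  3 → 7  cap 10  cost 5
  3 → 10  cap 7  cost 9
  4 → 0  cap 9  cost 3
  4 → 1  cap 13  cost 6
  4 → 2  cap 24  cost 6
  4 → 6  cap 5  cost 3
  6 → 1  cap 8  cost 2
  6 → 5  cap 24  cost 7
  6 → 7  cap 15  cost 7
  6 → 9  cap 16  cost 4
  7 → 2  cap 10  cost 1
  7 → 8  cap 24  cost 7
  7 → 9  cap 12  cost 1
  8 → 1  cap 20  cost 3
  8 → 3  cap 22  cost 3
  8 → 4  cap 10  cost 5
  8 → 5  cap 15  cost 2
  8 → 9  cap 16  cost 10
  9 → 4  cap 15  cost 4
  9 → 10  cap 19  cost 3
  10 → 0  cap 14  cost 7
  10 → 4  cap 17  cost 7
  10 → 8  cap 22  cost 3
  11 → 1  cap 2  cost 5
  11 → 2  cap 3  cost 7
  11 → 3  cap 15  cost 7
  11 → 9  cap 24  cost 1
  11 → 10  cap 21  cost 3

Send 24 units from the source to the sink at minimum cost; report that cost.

Minimum cost for 24 units: 246

shortest-cost path #1: 11→10→8→5 push 15 @ unit cost 8 (adds 120)
shortest-cost path #2: 11→9→4→0→5 push 9 @ unit cost 14 (adds 126)
total cost = 246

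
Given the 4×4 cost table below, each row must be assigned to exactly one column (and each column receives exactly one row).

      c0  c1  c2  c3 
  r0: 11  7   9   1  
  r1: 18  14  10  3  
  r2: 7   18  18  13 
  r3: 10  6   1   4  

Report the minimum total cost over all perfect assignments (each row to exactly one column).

Minimum assignment cost: 18

optimal assignment: row0→col1 (cost 7), row1→col3 (cost 3), row2→col0 (cost 7), row3→col2 (cost 1)
total = 7 + 3 + 7 + 1 = 18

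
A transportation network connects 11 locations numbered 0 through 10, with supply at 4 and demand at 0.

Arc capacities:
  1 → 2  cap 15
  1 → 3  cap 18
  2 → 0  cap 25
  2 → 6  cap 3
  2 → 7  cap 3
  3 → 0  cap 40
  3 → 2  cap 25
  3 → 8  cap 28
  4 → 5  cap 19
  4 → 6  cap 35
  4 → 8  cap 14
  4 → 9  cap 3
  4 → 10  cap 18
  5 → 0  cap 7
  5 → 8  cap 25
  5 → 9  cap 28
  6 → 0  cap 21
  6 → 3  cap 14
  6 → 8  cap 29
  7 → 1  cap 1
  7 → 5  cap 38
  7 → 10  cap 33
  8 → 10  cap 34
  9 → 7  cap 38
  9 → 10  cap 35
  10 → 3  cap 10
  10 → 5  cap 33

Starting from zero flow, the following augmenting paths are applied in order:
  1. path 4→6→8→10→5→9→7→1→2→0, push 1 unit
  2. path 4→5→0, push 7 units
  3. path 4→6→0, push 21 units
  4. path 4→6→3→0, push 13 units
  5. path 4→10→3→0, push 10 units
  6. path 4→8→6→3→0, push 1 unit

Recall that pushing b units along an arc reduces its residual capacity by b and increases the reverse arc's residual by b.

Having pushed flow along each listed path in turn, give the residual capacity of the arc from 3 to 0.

Residual capacity of (3,0): 16

after path 1 (4→6→8→10→5→9→7→1→2→0, push 1): res(3,0)=40
after path 2 (4→5→0, push 7): res(3,0)=40
after path 3 (4→6→0, push 21): res(3,0)=40
after path 4 (4→6→3→0, push 13): res(3,0)=27
after path 5 (4→10→3→0, push 10): res(3,0)=17
after path 6 (4→8→6→3→0, push 1): res(3,0)=16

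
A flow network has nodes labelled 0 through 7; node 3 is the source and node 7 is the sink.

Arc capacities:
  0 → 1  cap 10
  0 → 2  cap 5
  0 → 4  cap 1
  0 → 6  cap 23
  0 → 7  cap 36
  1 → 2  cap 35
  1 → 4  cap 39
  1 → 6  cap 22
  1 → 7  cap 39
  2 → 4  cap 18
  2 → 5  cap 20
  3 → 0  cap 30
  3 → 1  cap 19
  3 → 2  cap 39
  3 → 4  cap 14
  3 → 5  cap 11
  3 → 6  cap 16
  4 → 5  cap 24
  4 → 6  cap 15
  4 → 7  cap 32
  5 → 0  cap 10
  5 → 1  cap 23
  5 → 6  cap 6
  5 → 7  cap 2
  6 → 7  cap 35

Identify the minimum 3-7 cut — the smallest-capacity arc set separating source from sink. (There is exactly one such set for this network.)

augment #1: 3→0→7 push 30
augment #2: 3→1→7 push 19
augment #3: 3→4→7 push 14
augment #4: 3→5→7 push 2
augment #5: 3→6→7 push 16
augment #6: 3→2→4→7 push 18
augment #7: 3→5→0→7 push 6
augment #8: 3→5→1→7 push 3
augment #9: 3→2→5→1→7 push 17
augment #10: 3→2→5→6→7 push 3
max flow = 128; residual-reachable set from 3 gives S-side
cut edges (S→T): {(2,4), (2,5), (3,0), (3,1), (3,4), (3,5), (3,6)} total cap 128

Min-cut arcs: {(2,4), (2,5), (3,0), (3,1), (3,4), (3,5), (3,6)} (total capacity 128)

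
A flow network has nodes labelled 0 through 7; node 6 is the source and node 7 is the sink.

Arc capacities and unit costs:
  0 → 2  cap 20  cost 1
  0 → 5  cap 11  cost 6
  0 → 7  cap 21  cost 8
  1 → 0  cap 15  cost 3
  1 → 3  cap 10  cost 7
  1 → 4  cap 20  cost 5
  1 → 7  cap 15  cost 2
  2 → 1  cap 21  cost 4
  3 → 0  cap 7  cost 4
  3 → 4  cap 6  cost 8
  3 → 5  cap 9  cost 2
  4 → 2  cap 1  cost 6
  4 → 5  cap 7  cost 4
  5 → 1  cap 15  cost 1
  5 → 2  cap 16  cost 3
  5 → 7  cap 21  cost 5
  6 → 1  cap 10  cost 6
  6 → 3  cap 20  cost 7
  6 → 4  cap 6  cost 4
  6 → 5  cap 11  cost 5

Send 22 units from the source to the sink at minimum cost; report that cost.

Minimum cost for 22 units: 193

shortest-cost path #1: 6→1→7 push 10 @ unit cost 8 (adds 80)
shortest-cost path #2: 6→5→1→7 push 5 @ unit cost 8 (adds 40)
shortest-cost path #3: 6→5→7 push 6 @ unit cost 10 (adds 60)
shortest-cost path #4: 6→4→5→7 push 1 @ unit cost 13 (adds 13)
total cost = 193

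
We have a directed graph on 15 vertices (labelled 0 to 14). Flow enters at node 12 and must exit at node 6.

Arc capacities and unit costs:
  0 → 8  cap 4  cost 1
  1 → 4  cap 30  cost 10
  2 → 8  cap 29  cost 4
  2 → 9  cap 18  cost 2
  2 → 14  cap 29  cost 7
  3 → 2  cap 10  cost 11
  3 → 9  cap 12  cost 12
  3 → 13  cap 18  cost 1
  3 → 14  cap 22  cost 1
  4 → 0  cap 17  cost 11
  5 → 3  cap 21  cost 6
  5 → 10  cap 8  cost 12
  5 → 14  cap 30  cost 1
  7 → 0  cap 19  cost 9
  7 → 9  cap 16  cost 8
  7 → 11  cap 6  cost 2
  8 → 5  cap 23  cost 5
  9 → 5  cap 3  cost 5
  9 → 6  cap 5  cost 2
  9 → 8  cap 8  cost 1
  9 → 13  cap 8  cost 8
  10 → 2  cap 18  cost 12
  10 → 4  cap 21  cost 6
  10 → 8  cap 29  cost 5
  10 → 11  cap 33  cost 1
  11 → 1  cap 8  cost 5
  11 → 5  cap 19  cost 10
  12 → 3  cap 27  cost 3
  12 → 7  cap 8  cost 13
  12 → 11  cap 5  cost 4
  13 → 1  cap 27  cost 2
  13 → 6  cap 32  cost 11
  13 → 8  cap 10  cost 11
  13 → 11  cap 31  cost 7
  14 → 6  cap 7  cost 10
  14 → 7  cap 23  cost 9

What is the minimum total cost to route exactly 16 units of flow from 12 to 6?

shortest-cost path #1: 12→3→14→6 push 7 @ unit cost 14 (adds 98)
shortest-cost path #2: 12→3→13→6 push 9 @ unit cost 15 (adds 135)
total cost = 233

Minimum cost for 16 units: 233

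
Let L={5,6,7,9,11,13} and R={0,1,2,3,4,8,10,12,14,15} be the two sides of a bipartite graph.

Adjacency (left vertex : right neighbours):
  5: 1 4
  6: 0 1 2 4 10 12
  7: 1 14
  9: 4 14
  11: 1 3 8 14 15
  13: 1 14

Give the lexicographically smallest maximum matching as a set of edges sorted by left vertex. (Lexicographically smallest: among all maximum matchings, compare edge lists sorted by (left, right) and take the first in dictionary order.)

Lex-smallest maximum matching: {(5,1), (6,0), (7,14), (9,4), (11,3)}

|M| = 5 (so the lex-smallest maximum matching has 5 edges)
process left vertices in ascending order; for each, take the smallest-labelled available neighbour that still permits 5 edges overall, or leave it unmatched if none does
lex-smallest matching: {5-1, 6-0, 7-14, 9-4, 11-3}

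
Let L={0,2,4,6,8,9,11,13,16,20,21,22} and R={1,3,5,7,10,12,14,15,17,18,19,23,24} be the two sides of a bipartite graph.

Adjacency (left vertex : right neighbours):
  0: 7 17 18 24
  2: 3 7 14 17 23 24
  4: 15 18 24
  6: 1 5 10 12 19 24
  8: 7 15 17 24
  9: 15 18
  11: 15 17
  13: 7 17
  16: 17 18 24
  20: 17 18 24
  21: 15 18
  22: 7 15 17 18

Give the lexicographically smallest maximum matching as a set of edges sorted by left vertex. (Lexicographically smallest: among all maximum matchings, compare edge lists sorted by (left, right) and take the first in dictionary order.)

|M| = 7 (so the lex-smallest maximum matching has 7 edges)
process left vertices in ascending order; for each, take the smallest-labelled available neighbour that still permits 7 edges overall, or leave it unmatched if none does
lex-smallest matching: {0-7, 2-3, 4-15, 6-1, 8-17, 9-18, 16-24}

Lex-smallest maximum matching: {(0,7), (2,3), (4,15), (6,1), (8,17), (9,18), (16,24)}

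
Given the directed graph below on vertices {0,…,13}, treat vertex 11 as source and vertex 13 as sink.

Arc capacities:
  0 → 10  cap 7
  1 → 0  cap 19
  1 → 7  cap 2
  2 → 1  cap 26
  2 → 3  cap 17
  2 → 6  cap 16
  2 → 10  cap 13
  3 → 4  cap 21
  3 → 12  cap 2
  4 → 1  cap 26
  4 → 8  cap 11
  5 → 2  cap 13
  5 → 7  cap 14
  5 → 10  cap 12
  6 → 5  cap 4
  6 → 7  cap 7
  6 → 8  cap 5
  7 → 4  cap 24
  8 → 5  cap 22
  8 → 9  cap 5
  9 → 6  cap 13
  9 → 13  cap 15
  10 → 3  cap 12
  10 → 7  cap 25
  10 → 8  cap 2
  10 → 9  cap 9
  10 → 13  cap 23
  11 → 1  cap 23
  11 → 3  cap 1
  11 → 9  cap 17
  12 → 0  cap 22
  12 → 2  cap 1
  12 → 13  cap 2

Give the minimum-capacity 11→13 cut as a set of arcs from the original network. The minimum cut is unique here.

augment #1: 11→9→13 push 15
augment #2: 11→3→12→13 push 1
augment #3: 11→1→0→10→13 push 7
augment #4: 11→9→6→5→10→13 push 2
augment #5: 11→1→7→4→8→5→10→13 push 2
max flow = 27; residual-reachable set from 11 gives S-side
cut edges (S→T): {(0,10), (1,7), (11,3), (11,9)} total cap 27

Min-cut arcs: {(0,10), (1,7), (11,3), (11,9)} (total capacity 27)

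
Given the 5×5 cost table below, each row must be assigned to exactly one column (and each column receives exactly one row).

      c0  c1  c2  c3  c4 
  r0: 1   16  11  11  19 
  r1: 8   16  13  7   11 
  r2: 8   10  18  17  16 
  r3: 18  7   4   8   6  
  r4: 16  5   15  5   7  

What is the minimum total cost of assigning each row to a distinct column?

optimal assignment: row0→col0 (cost 1), row1→col3 (cost 7), row2→col1 (cost 10), row3→col2 (cost 4), row4→col4 (cost 7)
total = 1 + 7 + 10 + 4 + 7 = 29

Minimum assignment cost: 29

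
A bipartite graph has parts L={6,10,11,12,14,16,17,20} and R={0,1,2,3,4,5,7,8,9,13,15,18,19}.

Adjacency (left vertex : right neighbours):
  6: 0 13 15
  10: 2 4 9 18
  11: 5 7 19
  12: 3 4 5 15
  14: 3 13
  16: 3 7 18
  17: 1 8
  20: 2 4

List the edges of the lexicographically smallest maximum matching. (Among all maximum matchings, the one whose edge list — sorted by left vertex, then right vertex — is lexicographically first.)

Lex-smallest maximum matching: {(6,0), (10,2), (11,5), (12,3), (14,13), (16,7), (17,1), (20,4)}

|M| = 8 (so the lex-smallest maximum matching has 8 edges)
process left vertices in ascending order; for each, take the smallest-labelled available neighbour that still permits 8 edges overall, or leave it unmatched if none does
lex-smallest matching: {6-0, 10-2, 11-5, 12-3, 14-13, 16-7, 17-1, 20-4}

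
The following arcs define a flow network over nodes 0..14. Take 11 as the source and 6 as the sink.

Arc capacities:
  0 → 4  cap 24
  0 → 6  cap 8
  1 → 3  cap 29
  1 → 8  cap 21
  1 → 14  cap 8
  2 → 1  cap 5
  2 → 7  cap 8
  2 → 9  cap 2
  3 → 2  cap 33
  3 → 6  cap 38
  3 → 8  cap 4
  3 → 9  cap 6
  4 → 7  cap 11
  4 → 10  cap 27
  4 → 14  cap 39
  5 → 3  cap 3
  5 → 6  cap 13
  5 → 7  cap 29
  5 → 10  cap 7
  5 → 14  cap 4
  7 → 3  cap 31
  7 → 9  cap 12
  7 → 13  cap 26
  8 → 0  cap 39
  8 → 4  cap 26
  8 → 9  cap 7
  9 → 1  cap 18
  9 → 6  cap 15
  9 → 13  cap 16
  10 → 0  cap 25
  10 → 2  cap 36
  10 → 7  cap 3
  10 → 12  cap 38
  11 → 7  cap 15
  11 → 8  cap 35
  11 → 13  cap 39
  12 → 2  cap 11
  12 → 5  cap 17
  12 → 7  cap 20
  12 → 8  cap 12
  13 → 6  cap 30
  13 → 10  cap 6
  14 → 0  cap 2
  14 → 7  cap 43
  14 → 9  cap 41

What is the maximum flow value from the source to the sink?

augment #1: 11→13→6 bottleneck 30, total now 30
augment #2: 11→7→3→6 bottleneck 15, total now 45
augment #3: 11→8→0→6 bottleneck 8, total now 53
augment #4: 11→8→9→6 bottleneck 7, total now 60
augment #5: 11→8→4→7→3→6 bottleneck 11, total now 71
augment #6: 11→8→4→14→9→6 bottleneck 8, total now 79
augment #7: 11→13→10→7→3→6 bottleneck 3, total now 82
augment #8: 11→13→10→12→5→6 bottleneck 3, total now 85
augment #9: 11→8→4→10→12→5→6 bottleneck 1, total now 86

Maximum flow value: 86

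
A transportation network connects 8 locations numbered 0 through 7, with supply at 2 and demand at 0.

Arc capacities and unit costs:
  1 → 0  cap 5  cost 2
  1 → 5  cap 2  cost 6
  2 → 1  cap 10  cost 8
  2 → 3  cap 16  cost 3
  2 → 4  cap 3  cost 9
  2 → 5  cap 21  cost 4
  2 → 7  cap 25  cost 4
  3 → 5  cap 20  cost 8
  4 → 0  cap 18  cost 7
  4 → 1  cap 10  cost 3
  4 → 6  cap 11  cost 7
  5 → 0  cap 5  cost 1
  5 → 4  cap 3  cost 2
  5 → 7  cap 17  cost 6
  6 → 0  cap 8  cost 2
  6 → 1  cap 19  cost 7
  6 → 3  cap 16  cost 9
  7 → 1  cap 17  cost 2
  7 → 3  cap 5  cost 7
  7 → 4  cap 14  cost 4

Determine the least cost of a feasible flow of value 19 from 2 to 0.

Minimum cost for 19 units: 194

shortest-cost path #1: 2→5→0 push 5 @ unit cost 5 (adds 25)
shortest-cost path #2: 2→7→1→0 push 5 @ unit cost 8 (adds 40)
shortest-cost path #3: 2→5→4→0 push 3 @ unit cost 13 (adds 39)
shortest-cost path #4: 2→7→4→0 push 6 @ unit cost 15 (adds 90)
total cost = 194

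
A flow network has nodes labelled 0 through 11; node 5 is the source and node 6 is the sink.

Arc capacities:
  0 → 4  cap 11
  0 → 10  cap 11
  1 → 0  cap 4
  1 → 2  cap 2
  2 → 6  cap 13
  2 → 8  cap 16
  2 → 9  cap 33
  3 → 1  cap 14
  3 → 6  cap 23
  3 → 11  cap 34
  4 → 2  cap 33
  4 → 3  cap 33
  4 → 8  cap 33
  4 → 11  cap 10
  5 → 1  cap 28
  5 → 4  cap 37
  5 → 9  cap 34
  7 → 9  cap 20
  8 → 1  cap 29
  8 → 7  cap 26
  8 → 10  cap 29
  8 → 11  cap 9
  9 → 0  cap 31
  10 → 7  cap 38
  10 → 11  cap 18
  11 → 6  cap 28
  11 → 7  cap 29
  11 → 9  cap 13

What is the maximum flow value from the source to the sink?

augment #1: 5→1→2→6 bottleneck 2, total now 2
augment #2: 5→4→2→6 bottleneck 11, total now 13
augment #3: 5→4→3→6 bottleneck 23, total now 36
augment #4: 5→4→11→6 bottleneck 3, total now 39
augment #5: 5→1→0→4→11→6 bottleneck 4, total now 43
augment #6: 5→9→0→4→11→6 bottleneck 3, total now 46
augment #7: 5→9→0→10→11→6 bottleneck 11, total now 57
augment #8: 5→9→0→4→3→11→6 bottleneck 4, total now 61

Maximum flow value: 61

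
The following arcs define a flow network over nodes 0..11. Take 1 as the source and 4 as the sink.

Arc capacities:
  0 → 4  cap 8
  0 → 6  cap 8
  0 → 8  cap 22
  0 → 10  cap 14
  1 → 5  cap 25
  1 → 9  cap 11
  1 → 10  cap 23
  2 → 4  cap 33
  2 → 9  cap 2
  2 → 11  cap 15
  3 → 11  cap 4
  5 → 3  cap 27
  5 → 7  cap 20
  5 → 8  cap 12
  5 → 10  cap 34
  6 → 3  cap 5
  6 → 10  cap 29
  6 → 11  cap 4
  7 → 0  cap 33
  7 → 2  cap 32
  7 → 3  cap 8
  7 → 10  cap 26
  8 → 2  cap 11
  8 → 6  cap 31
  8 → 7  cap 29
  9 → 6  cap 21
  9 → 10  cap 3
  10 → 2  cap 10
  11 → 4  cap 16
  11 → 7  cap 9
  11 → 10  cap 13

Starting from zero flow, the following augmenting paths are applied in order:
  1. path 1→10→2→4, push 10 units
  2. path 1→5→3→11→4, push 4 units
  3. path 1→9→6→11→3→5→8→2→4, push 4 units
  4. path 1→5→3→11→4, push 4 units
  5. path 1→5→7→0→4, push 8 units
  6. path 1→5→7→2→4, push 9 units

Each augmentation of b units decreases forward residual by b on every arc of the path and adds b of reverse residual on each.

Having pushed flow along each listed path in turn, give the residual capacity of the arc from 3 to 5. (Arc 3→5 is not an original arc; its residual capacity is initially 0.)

Residual capacity of (3,5): 4

after path 1 (1→10→2→4, push 10): res(3,5)=0
after path 2 (1→5→3→11→4, push 4): res(3,5)=4
after path 3 (1→9→6→11→3→5→8→2→4, push 4): res(3,5)=0
after path 4 (1→5→3→11→4, push 4): res(3,5)=4
after path 5 (1→5→7→0→4, push 8): res(3,5)=4
after path 6 (1→5→7→2→4, push 9): res(3,5)=4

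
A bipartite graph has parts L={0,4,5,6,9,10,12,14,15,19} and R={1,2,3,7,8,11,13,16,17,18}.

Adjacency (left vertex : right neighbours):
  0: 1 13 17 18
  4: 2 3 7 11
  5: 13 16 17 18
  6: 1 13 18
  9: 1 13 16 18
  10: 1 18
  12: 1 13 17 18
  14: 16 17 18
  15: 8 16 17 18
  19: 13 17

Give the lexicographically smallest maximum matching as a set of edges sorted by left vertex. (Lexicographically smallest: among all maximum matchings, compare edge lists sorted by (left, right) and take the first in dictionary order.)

|M| = 7 (so the lex-smallest maximum matching has 7 edges)
process left vertices in ascending order; for each, take the smallest-labelled available neighbour that still permits 7 edges overall, or leave it unmatched if none does
lex-smallest matching: {0-1, 4-2, 5-13, 6-18, 9-16, 12-17, 15-8}

Lex-smallest maximum matching: {(0,1), (4,2), (5,13), (6,18), (9,16), (12,17), (15,8)}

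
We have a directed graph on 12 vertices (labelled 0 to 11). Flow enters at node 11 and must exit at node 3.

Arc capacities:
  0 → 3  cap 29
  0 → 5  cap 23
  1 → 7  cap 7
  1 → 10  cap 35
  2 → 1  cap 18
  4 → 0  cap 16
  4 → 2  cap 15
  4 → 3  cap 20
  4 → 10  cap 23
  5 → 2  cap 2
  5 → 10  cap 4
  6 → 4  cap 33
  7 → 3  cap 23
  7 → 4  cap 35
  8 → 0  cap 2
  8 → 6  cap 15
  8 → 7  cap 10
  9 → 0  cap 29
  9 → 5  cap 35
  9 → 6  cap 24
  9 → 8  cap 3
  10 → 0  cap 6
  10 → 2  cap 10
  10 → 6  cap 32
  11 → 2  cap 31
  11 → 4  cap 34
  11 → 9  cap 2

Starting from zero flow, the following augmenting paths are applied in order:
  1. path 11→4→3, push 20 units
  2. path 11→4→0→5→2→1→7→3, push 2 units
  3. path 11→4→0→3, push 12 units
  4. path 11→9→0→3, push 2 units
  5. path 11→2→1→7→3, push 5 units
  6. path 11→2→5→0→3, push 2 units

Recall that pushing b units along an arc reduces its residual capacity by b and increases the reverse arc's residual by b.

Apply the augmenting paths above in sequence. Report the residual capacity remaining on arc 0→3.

after path 1 (11→4→3, push 20): res(0,3)=29
after path 2 (11→4→0→5→2→1→7→3, push 2): res(0,3)=29
after path 3 (11→4→0→3, push 12): res(0,3)=17
after path 4 (11→9→0→3, push 2): res(0,3)=15
after path 5 (11→2→1→7→3, push 5): res(0,3)=15
after path 6 (11→2→5→0→3, push 2): res(0,3)=13

Residual capacity of (0,3): 13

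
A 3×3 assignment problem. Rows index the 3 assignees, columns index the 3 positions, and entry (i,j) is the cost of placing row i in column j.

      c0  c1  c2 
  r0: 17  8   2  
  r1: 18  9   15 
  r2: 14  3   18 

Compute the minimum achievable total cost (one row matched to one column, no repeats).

optimal assignment: row0→col2 (cost 2), row1→col0 (cost 18), row2→col1 (cost 3)
total = 2 + 18 + 3 = 23

Minimum assignment cost: 23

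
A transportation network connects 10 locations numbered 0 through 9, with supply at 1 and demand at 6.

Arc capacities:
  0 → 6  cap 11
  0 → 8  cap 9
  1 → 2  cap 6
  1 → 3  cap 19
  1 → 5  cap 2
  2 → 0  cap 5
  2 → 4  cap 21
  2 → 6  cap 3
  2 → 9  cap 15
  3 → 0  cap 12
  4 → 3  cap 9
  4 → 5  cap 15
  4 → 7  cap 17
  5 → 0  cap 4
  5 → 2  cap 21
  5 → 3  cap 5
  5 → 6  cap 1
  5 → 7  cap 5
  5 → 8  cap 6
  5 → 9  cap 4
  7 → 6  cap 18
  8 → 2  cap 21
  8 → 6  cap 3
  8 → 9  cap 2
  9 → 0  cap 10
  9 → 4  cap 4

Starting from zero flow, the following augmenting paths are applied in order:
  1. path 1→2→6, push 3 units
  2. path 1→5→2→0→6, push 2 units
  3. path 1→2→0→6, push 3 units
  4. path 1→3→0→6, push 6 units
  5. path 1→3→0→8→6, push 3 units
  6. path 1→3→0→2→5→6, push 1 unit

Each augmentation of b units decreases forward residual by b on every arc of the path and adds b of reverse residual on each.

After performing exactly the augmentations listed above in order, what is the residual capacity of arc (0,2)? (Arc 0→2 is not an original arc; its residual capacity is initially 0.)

Residual capacity of (0,2): 4

after path 1 (1→2→6, push 3): res(0,2)=0
after path 2 (1→5→2→0→6, push 2): res(0,2)=2
after path 3 (1→2→0→6, push 3): res(0,2)=5
after path 4 (1→3→0→6, push 6): res(0,2)=5
after path 5 (1→3→0→8→6, push 3): res(0,2)=5
after path 6 (1→3→0→2→5→6, push 1): res(0,2)=4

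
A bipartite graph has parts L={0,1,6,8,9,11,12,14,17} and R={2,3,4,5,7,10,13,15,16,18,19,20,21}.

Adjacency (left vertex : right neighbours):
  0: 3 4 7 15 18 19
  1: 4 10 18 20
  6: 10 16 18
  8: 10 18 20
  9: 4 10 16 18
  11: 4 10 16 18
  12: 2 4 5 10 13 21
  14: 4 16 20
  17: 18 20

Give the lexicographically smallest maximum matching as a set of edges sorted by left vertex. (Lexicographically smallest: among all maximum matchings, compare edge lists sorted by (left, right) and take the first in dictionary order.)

Lex-smallest maximum matching: {(0,3), (1,4), (6,10), (8,18), (9,16), (12,2), (14,20)}

|M| = 7 (so the lex-smallest maximum matching has 7 edges)
process left vertices in ascending order; for each, take the smallest-labelled available neighbour that still permits 7 edges overall, or leave it unmatched if none does
lex-smallest matching: {0-3, 1-4, 6-10, 8-18, 9-16, 12-2, 14-20}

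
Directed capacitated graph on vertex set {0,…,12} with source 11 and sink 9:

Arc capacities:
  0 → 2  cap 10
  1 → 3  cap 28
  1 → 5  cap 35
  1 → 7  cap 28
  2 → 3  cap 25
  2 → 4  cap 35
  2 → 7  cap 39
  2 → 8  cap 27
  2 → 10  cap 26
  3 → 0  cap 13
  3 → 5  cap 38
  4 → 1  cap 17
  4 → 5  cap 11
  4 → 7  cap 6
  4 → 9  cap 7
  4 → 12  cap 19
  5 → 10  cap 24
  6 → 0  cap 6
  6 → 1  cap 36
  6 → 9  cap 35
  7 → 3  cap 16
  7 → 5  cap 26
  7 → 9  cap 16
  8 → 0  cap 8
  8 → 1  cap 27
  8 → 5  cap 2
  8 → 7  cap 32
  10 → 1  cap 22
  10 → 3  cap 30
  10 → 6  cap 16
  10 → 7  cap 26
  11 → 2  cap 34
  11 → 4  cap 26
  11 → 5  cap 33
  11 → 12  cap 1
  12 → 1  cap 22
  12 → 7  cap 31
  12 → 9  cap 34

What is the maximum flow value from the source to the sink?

augment #1: 11→4→9 bottleneck 7, total now 7
augment #2: 11→12→9 bottleneck 1, total now 8
augment #3: 11→2→7→9 bottleneck 16, total now 24
augment #4: 11→4→12→9 bottleneck 19, total now 43
augment #5: 11→2→10→6→9 bottleneck 16, total now 59

Maximum flow value: 59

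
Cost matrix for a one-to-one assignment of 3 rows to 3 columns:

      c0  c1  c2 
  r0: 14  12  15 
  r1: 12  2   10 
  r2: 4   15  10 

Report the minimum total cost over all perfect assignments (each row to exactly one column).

optimal assignment: row0→col2 (cost 15), row1→col1 (cost 2), row2→col0 (cost 4)
total = 15 + 2 + 4 = 21

Minimum assignment cost: 21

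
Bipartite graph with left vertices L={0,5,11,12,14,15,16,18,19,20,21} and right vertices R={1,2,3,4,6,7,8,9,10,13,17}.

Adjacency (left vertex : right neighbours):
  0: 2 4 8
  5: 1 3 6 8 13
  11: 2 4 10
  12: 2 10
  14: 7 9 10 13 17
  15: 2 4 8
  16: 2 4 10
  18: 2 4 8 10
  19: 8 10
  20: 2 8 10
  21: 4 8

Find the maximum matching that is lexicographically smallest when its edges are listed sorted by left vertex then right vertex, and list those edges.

Lex-smallest maximum matching: {(0,2), (5,1), (11,4), (12,10), (14,7), (15,8)}

|M| = 6 (so the lex-smallest maximum matching has 6 edges)
process left vertices in ascending order; for each, take the smallest-labelled available neighbour that still permits 6 edges overall, or leave it unmatched if none does
lex-smallest matching: {0-2, 5-1, 11-4, 12-10, 14-7, 15-8}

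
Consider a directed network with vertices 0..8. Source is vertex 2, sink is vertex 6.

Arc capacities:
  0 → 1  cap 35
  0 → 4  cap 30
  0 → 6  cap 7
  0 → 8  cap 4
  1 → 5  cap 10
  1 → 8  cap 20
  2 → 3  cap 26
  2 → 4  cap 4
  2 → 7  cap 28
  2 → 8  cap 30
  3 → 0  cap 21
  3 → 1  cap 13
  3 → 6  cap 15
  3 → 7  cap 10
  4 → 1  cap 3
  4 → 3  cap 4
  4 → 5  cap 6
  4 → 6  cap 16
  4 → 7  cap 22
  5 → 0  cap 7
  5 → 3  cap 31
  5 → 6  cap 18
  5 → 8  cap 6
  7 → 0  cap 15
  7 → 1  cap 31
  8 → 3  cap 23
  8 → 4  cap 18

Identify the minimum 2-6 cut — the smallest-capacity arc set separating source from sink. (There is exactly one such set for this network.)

augment #1: 2→3→6 push 15
augment #2: 2→4→6 push 4
augment #3: 2→3→0→6 push 7
augment #4: 2→8→4→6 push 12
augment #5: 2→3→1→5→6 push 4
augment #6: 2→7→1→5→6 push 6
augment #7: 2→8→4→5→6 push 6
max flow = 54; residual-reachable set from 2 gives S-side
cut edges (S→T): {(0,6), (1,5), (3,6), (4,5), (4,6)} total cap 54

Min-cut arcs: {(0,6), (1,5), (3,6), (4,5), (4,6)} (total capacity 54)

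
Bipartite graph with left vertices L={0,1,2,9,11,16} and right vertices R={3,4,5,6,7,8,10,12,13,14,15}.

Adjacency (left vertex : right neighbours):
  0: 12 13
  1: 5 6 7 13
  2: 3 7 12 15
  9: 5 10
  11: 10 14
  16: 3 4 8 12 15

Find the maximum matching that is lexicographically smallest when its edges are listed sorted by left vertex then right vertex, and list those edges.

Lex-smallest maximum matching: {(0,12), (1,5), (2,3), (9,10), (11,14), (16,4)}

|M| = 6 (so the lex-smallest maximum matching has 6 edges)
process left vertices in ascending order; for each, take the smallest-labelled available neighbour that still permits 6 edges overall, or leave it unmatched if none does
lex-smallest matching: {0-12, 1-5, 2-3, 9-10, 11-14, 16-4}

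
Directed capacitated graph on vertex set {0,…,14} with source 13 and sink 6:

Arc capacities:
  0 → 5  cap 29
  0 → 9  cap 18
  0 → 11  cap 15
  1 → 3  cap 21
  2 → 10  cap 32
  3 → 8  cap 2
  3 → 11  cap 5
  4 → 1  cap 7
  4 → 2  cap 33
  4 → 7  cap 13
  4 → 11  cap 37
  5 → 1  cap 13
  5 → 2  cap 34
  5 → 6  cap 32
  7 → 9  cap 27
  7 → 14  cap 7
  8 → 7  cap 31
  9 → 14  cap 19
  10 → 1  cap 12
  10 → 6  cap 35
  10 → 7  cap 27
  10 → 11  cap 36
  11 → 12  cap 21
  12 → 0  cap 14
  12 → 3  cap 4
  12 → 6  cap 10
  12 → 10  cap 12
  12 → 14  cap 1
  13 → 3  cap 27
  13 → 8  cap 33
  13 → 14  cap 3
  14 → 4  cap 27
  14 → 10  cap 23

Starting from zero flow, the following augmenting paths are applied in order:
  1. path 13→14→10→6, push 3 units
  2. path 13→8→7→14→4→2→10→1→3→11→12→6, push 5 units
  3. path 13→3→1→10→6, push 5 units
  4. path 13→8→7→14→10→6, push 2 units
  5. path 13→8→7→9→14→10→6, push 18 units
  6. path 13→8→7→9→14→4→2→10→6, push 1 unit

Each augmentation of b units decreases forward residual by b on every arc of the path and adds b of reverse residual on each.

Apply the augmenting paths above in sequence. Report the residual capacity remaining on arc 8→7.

after path 1 (13→14→10→6, push 3): res(8,7)=31
after path 2 (13→8→7→14→4→2→10→1→3→11→12→6, push 5): res(8,7)=26
after path 3 (13→3→1→10→6, push 5): res(8,7)=26
after path 4 (13→8→7→14→10→6, push 2): res(8,7)=24
after path 5 (13→8→7→9→14→10→6, push 18): res(8,7)=6
after path 6 (13→8→7→9→14→4→2→10→6, push 1): res(8,7)=5

Residual capacity of (8,7): 5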